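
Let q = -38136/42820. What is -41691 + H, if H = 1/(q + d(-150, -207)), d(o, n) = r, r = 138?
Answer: -61192204691/1467756 ≈ -41691.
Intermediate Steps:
d(o, n) = 138
q = -9534/10705 (q = -38136*1/42820 = -9534/10705 ≈ -0.89061)
H = 10705/1467756 (H = 1/(-9534/10705 + 138) = 1/(1467756/10705) = 10705/1467756 ≈ 0.0072934)
-41691 + H = -41691 + 10705/1467756 = -61192204691/1467756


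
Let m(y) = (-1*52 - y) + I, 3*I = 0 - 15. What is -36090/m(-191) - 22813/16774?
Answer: -304215301/1123858 ≈ -270.69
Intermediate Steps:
I = -5 (I = (0 - 15)/3 = (⅓)*(-15) = -5)
m(y) = -57 - y (m(y) = (-1*52 - y) - 5 = (-52 - y) - 5 = -57 - y)
-36090/m(-191) - 22813/16774 = -36090/(-57 - 1*(-191)) - 22813/16774 = -36090/(-57 + 191) - 22813*1/16774 = -36090/134 - 22813/16774 = -36090*1/134 - 22813/16774 = -18045/67 - 22813/16774 = -304215301/1123858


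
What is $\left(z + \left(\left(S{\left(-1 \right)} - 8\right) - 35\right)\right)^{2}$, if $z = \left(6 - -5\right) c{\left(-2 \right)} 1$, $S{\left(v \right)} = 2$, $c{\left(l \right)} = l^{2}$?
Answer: $9$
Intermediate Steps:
$z = 44$ ($z = \left(6 - -5\right) \left(-2\right)^{2} \cdot 1 = \left(6 + 5\right) 4 \cdot 1 = 11 \cdot 4 \cdot 1 = 44 \cdot 1 = 44$)
$\left(z + \left(\left(S{\left(-1 \right)} - 8\right) - 35\right)\right)^{2} = \left(44 + \left(\left(2 - 8\right) - 35\right)\right)^{2} = \left(44 - 41\right)^{2} = 3^{2} = 9$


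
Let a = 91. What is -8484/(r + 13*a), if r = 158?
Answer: -2828/447 ≈ -6.3266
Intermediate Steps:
-8484/(r + 13*a) = -8484/(158 + 13*91) = -8484/(158 + 1183) = -8484/1341 = -8484*1/1341 = -2828/447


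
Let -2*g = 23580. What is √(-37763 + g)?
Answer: I*√49553 ≈ 222.6*I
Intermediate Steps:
g = -11790 (g = -½*23580 = -11790)
√(-37763 + g) = √(-37763 - 11790) = √(-49553) = I*√49553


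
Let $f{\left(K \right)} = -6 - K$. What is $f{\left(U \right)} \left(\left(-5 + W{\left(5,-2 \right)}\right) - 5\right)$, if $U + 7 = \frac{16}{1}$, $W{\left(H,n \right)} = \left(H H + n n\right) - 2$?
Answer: $-255$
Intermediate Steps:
$W{\left(H,n \right)} = -2 + H^{2} + n^{2}$ ($W{\left(H,n \right)} = \left(H^{2} + n^{2}\right) - 2 = -2 + H^{2} + n^{2}$)
$U = 9$ ($U = -7 + \frac{16}{1} = -7 + 16 \cdot 1 = -7 + 16 = 9$)
$f{\left(U \right)} \left(\left(-5 + W{\left(5,-2 \right)}\right) - 5\right) = \left(-6 - 9\right) \left(\left(-5 + \left(-2 + 5^{2} + \left(-2\right)^{2}\right)\right) - 5\right) = \left(-6 - 9\right) \left(\left(-5 + \left(-2 + 25 + 4\right)\right) - 5\right) = - 15 \left(\left(-5 + 27\right) - 5\right) = - 15 \left(22 - 5\right) = \left(-15\right) 17 = -255$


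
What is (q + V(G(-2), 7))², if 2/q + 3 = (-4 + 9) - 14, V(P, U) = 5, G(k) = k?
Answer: 841/36 ≈ 23.361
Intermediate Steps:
q = -⅙ (q = 2/(-3 + ((-4 + 9) - 14)) = 2/(-3 + (5 - 14)) = 2/(-3 - 9) = 2/(-12) = 2*(-1/12) = -⅙ ≈ -0.16667)
(q + V(G(-2), 7))² = (-⅙ + 5)² = (29/6)² = 841/36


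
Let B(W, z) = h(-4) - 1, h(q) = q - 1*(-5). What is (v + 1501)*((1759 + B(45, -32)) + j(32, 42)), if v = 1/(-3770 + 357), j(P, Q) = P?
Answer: 9175135392/3413 ≈ 2.6883e+6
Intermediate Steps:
h(q) = 5 + q (h(q) = q + 5 = 5 + q)
v = -1/3413 (v = 1/(-3413) = -1/3413 ≈ -0.00029300)
B(W, z) = 0 (B(W, z) = (5 - 4) - 1 = 1 - 1 = 0)
(v + 1501)*((1759 + B(45, -32)) + j(32, 42)) = (-1/3413 + 1501)*((1759 + 0) + 32) = 5122912*(1759 + 32)/3413 = (5122912/3413)*1791 = 9175135392/3413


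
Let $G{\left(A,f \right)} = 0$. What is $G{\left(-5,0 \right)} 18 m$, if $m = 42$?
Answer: $0$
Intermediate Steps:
$G{\left(-5,0 \right)} 18 m = 0 \cdot 18 \cdot 42 = 0 \cdot 42 = 0$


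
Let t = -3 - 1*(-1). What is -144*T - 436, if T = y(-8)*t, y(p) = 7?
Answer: 1580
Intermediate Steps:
t = -2 (t = -3 + 1 = -2)
T = -14 (T = 7*(-2) = -14)
-144*T - 436 = -144*(-14) - 436 = 2016 - 436 = 1580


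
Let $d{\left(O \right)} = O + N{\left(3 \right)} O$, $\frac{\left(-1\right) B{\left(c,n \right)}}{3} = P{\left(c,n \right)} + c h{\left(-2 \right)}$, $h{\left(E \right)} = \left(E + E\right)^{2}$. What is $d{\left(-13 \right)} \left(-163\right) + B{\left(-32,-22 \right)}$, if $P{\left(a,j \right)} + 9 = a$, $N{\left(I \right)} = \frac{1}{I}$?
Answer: $\frac{13453}{3} \approx 4484.3$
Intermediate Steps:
$h{\left(E \right)} = 4 E^{2}$ ($h{\left(E \right)} = \left(2 E\right)^{2} = 4 E^{2}$)
$P{\left(a,j \right)} = -9 + a$
$B{\left(c,n \right)} = 27 - 51 c$ ($B{\left(c,n \right)} = - 3 \left(\left(-9 + c\right) + c 4 \left(-2\right)^{2}\right) = - 3 \left(\left(-9 + c\right) + c 4 \cdot 4\right) = - 3 \left(\left(-9 + c\right) + c 16\right) = - 3 \left(\left(-9 + c\right) + 16 c\right) = - 3 \left(-9 + 17 c\right) = 27 - 51 c$)
$d{\left(O \right)} = \frac{4 O}{3}$ ($d{\left(O \right)} = O + \frac{O}{3} = \frac{4 O}{3}$)
$d{\left(-13 \right)} \left(-163\right) + B{\left(-32,-22 \right)} = \frac{4}{3} \left(-13\right) \left(-163\right) + \left(27 - -1632\right) = \left(- \frac{52}{3}\right) \left(-163\right) + \left(27 + 1632\right) = \frac{8476}{3} + 1659 = \frac{13453}{3}$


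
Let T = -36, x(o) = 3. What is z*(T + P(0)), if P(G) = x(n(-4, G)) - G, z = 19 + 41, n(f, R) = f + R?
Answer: -1980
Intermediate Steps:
n(f, R) = R + f
z = 60
P(G) = 3 - G
z*(T + P(0)) = 60*(-36 + (3 - 1*0)) = 60*(-36 + (3 + 0)) = 60*(-36 + 3) = 60*(-33) = -1980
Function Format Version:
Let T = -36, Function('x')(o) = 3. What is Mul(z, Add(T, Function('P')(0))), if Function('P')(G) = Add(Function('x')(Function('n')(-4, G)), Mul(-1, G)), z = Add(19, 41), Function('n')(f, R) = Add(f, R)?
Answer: -1980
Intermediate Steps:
Function('n')(f, R) = Add(R, f)
z = 60
Function('P')(G) = Add(3, Mul(-1, G))
Mul(z, Add(T, Function('P')(0))) = Mul(60, Add(-36, Add(3, Mul(-1, 0)))) = Mul(60, Add(-36, Add(3, 0))) = Mul(60, Add(-36, 3)) = Mul(60, -33) = -1980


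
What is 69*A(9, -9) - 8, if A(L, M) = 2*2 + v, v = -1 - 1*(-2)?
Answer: 337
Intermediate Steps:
v = 1 (v = -1 + 2 = 1)
A(L, M) = 5 (A(L, M) = 2*2 + 1 = 4 + 1 = 5)
69*A(9, -9) - 8 = 69*5 - 8 = 345 - 8 = 337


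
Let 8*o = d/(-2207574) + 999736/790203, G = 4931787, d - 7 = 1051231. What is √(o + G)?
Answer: √82346410401752904504656734558/129217155372 ≈ 2220.8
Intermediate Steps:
d = 1051238 (d = 7 + 1051231 = 1051238)
o = 229383296525/2325908796696 (o = (1051238/(-2207574) + 999736/790203)/8 = (1051238*(-1/2207574) + 999736*(1/790203))/8 = (-525619/1103787 + 999736/790203)/8 = (⅛)*(229383296525/290738599587) = 229383296525/2325908796696 ≈ 0.098621)
√(o + G) = √(229383296525/2325908796696 + 4931787) = √(11470886996114272277/2325908796696) = √82346410401752904504656734558/129217155372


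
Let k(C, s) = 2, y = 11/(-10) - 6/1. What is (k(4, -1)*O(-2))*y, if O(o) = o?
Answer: 142/5 ≈ 28.400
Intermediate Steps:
y = -71/10 (y = 11*(-1/10) - 6*1 = -11/10 - 6 = -71/10 ≈ -7.1000)
(k(4, -1)*O(-2))*y = (2*(-2))*(-71/10) = -4*(-71/10) = 142/5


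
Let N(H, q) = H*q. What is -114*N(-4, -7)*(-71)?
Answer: 226632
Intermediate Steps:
-114*N(-4, -7)*(-71) = -(-456)*(-7)*(-71) = -114*28*(-71) = -3192*(-71) = 226632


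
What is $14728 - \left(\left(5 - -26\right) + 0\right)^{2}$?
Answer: $13767$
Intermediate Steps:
$14728 - \left(\left(5 - -26\right) + 0\right)^{2} = 14728 - \left(\left(5 + 26\right) + 0\right)^{2} = 14728 - \left(31 + 0\right)^{2} = 14728 - 31^{2} = 14728 - 961 = 13767$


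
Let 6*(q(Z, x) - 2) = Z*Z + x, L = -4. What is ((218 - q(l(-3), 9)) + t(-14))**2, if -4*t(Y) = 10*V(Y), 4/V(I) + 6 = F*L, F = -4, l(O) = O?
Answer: 44944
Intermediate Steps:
q(Z, x) = 2 + x/6 + Z**2/6 (q(Z, x) = 2 + (Z*Z + x)/6 = 2 + (Z**2 + x)/6 = 2 + (x + Z**2)/6 = 2 + (x/6 + Z**2/6) = 2 + x/6 + Z**2/6)
V(I) = 2/5 (V(I) = 4/(-6 - 4*(-4)) = 4/(-6 + 16) = 4/10 = 4*(1/10) = 2/5)
t(Y) = -1 (t(Y) = -5*2/(2*5) = -1/4*4 = -1)
((218 - q(l(-3), 9)) + t(-14))**2 = ((218 - (2 + (1/6)*9 + (1/6)*(-3)**2)) - 1)**2 = ((218 - (2 + 3/2 + (1/6)*9)) - 1)**2 = ((218 - (2 + 3/2 + 3/2)) - 1)**2 = ((218 - 1*5) - 1)**2 = ((218 - 5) - 1)**2 = (213 - 1)**2 = 212**2 = 44944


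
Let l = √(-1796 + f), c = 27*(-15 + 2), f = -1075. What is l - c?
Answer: 351 + 3*I*√319 ≈ 351.0 + 53.582*I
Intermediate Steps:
c = -351 (c = 27*(-13) = -351)
l = 3*I*√319 (l = √(-1796 - 1075) = √(-2871) = 3*I*√319 ≈ 53.582*I)
l - c = 3*I*√319 - 1*(-351) = 3*I*√319 + 351 = 351 + 3*I*√319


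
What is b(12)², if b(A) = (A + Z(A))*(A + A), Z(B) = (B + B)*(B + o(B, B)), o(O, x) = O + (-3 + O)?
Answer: 372335616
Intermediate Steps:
o(O, x) = -3 + 2*O
Z(B) = 2*B*(-3 + 3*B) (Z(B) = (B + B)*(B + (-3 + 2*B)) = (2*B)*(-3 + 3*B) = 2*B*(-3 + 3*B))
b(A) = 2*A*(A + 6*A*(-1 + A)) (b(A) = (A + 6*A*(-1 + A))*(A + A) = (A + 6*A*(-1 + A))*(2*A) = 2*A*(A + 6*A*(-1 + A)))
b(12)² = (12²*(-10 + 12*12))² = (144*(-10 + 144))² = (144*134)² = 19296² = 372335616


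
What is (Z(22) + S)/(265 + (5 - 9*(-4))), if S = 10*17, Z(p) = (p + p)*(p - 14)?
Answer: 29/17 ≈ 1.7059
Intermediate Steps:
Z(p) = 2*p*(-14 + p) (Z(p) = (2*p)*(-14 + p) = 2*p*(-14 + p))
S = 170
(Z(22) + S)/(265 + (5 - 9*(-4))) = (2*22*(-14 + 22) + 170)/(265 + (5 - 9*(-4))) = (2*22*8 + 170)/(265 + (5 + 36)) = (352 + 170)/(265 + 41) = 522/306 = 522*(1/306) = 29/17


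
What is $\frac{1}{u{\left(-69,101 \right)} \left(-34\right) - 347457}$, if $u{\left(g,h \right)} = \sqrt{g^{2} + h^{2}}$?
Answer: $- \frac{347457}{120709070777} + \frac{34 \sqrt{14962}}{120709070777} \approx -2.844 \cdot 10^{-6}$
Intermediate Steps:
$\frac{1}{u{\left(-69,101 \right)} \left(-34\right) - 347457} = \frac{1}{\sqrt{\left(-69\right)^{2} + 101^{2}} \left(-34\right) - 347457} = \frac{1}{\sqrt{4761 + 10201} \left(-34\right) - 347457} = \frac{1}{\sqrt{14962} \left(-34\right) - 347457} = \frac{1}{- 34 \sqrt{14962} - 347457} = \frac{1}{-347457 - 34 \sqrt{14962}}$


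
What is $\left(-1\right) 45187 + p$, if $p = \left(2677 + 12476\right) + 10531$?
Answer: $-19503$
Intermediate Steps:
$p = 25684$ ($p = 15153 + 10531 = 25684$)
$\left(-1\right) 45187 + p = \left(-1\right) 45187 + 25684 = -45187 + 25684 = -19503$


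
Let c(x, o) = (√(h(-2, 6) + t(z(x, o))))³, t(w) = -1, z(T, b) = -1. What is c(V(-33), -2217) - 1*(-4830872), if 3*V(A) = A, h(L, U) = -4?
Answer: 4830872 - 5*I*√5 ≈ 4.8309e+6 - 11.18*I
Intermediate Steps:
V(A) = A/3
c(x, o) = -5*I*√5 (c(x, o) = (√(-4 - 1))³ = (√(-5))³ = (I*√5)³ = -5*I*√5)
c(V(-33), -2217) - 1*(-4830872) = -5*I*√5 - 1*(-4830872) = -5*I*√5 + 4830872 = 4830872 - 5*I*√5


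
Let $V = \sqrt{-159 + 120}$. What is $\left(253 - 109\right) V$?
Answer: $144 i \sqrt{39} \approx 899.28 i$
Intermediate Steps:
$V = i \sqrt{39}$ ($V = \sqrt{-39} = i \sqrt{39} \approx 6.245 i$)
$\left(253 - 109\right) V = \left(253 - 109\right) i \sqrt{39} = 144 i \sqrt{39}$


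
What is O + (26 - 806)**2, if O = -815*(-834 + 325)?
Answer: 1023235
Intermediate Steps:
O = 414835 (O = -815*(-509) = 414835)
O + (26 - 806)**2 = 414835 + (26 - 806)**2 = 414835 + (-780)**2 = 414835 + 608400 = 1023235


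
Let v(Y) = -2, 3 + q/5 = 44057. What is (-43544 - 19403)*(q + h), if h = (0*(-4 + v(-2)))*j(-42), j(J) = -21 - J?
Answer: -13865335690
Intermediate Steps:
q = 220270 (q = -15 + 5*44057 = -15 + 220285 = 220270)
h = 0 (h = (0*(-4 - 2))*(-21 - 1*(-42)) = (0*(-6))*(-21 + 42) = 0*21 = 0)
(-43544 - 19403)*(q + h) = (-43544 - 19403)*(220270 + 0) = -62947*220270 = -13865335690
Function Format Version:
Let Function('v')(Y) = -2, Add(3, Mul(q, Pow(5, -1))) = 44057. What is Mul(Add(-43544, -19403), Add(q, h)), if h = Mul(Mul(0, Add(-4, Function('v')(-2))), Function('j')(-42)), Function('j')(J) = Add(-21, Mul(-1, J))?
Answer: -13865335690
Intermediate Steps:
q = 220270 (q = Add(-15, Mul(5, 44057)) = Add(-15, 220285) = 220270)
h = 0 (h = Mul(Mul(0, Add(-4, -2)), Add(-21, Mul(-1, -42))) = Mul(Mul(0, -6), Add(-21, 42)) = Mul(0, 21) = 0)
Mul(Add(-43544, -19403), Add(q, h)) = Mul(Add(-43544, -19403), Add(220270, 0)) = Mul(-62947, 220270) = -13865335690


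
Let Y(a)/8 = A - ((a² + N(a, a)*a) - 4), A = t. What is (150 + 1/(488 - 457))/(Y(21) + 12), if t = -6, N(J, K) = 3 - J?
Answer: -4651/15748 ≈ -0.29534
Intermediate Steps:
A = -6
Y(a) = -16 - 8*a² - 8*a*(3 - a) (Y(a) = 8*(-6 - ((a² + (3 - a)*a) - 4)) = 8*(-6 - ((a² + a*(3 - a)) - 4)) = 8*(-6 - (-4 + a² + a*(3 - a))) = 8*(-6 + (4 - a² - a*(3 - a))) = 8*(-2 - a² - a*(3 - a)) = -16 - 8*a² - 8*a*(3 - a))
(150 + 1/(488 - 457))/(Y(21) + 12) = (150 + 1/(488 - 457))/((-16 - 24*21) + 12) = (150 + 1/31)/((-16 - 504) + 12) = (150 + 1/31)/(-520 + 12) = (4651/31)/(-508) = (4651/31)*(-1/508) = -4651/15748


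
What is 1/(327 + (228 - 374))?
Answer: 1/181 ≈ 0.0055249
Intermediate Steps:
1/(327 + (228 - 374)) = 1/(327 - 146) = 1/181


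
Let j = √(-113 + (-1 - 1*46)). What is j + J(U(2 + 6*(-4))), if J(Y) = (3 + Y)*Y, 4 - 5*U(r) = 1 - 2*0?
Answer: 54/25 + 4*I*√10 ≈ 2.16 + 12.649*I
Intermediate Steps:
U(r) = ⅗ (U(r) = ⅘ - (1 - 2*0)/5 = ⅘ - (1 + 0)/5 = ⅘ - ⅕*1 = ⅘ - ⅕ = ⅗)
J(Y) = Y*(3 + Y)
j = 4*I*√10 (j = √(-113 + (-1 - 46)) = √(-113 - 47) = √(-160) = 4*I*√10 ≈ 12.649*I)
j + J(U(2 + 6*(-4))) = 4*I*√10 + 3*(3 + ⅗)/5 = 4*I*√10 + (⅗)*(18/5) = 4*I*√10 + 54/25 = 54/25 + 4*I*√10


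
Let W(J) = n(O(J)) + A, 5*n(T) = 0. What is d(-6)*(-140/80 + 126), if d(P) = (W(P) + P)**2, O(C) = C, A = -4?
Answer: 12425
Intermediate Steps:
n(T) = 0 (n(T) = (1/5)*0 = 0)
W(J) = -4 (W(J) = 0 - 4 = -4)
d(P) = (-4 + P)**2
d(-6)*(-140/80 + 126) = (-4 - 6)**2*(-140/80 + 126) = (-10)**2*(-140*1/80 + 126) = 100*(-7/4 + 126) = 100*(497/4) = 12425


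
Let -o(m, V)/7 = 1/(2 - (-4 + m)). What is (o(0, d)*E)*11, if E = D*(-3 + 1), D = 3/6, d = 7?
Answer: 77/6 ≈ 12.833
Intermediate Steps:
D = 1/2 (D = 3*(1/6) = 1/2 ≈ 0.50000)
o(m, V) = -7/(6 - m) (o(m, V) = -7/(2 - (-4 + m)) = -7/(2 + (4 - m)) = -7/(6 - m))
E = -1 (E = (-3 + 1)/2 = (1/2)*(-2) = -1)
(o(0, d)*E)*11 = ((7/(-6 + 0))*(-1))*11 = ((7/(-6))*(-1))*11 = ((7*(-1/6))*(-1))*11 = -7/6*(-1)*11 = (7/6)*11 = 77/6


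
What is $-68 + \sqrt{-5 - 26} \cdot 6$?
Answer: $-68 + 6 i \sqrt{31} \approx -68.0 + 33.407 i$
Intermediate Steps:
$-68 + \sqrt{-5 - 26} \cdot 6 = -68 + \sqrt{-31} \cdot 6 = -68 + i \sqrt{31} \cdot 6 = -68 + 6 i \sqrt{31}$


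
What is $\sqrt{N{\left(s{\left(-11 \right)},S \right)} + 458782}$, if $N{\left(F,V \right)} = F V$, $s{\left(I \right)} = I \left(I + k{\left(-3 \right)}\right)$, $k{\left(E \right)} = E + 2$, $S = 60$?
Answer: $\sqrt{466702} \approx 683.16$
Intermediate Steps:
$k{\left(E \right)} = 2 + E$
$s{\left(I \right)} = I \left(-1 + I\right)$ ($s{\left(I \right)} = I \left(I + \left(2 - 3\right)\right) = I \left(I - 1\right) = I \left(-1 + I\right)$)
$\sqrt{N{\left(s{\left(-11 \right)},S \right)} + 458782} = \sqrt{- 11 \left(-1 - 11\right) 60 + 458782} = \sqrt{\left(-11\right) \left(-12\right) 60 + 458782} = \sqrt{132 \cdot 60 + 458782} = \sqrt{7920 + 458782} = \sqrt{466702}$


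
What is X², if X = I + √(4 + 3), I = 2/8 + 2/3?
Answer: 1129/144 + 11*√7/6 ≈ 12.691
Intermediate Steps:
I = 11/12 (I = 2*(⅛) + 2*(⅓) = ¼ + ⅔ = 11/12 ≈ 0.91667)
X = 11/12 + √7 (X = 11/12 + √(4 + 3) = 11/12 + √7 ≈ 3.5624)
X² = (11/12 + √7)²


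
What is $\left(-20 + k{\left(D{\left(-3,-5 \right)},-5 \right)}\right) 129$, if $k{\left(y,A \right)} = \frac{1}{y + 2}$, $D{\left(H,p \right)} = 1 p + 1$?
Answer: $- \frac{5289}{2} \approx -2644.5$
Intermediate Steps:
$D{\left(H,p \right)} = 1 + p$ ($D{\left(H,p \right)} = p + 1 = 1 + p$)
$k{\left(y,A \right)} = \frac{1}{2 + y}$
$\left(-20 + k{\left(D{\left(-3,-5 \right)},-5 \right)}\right) 129 = \left(-20 + \frac{1}{2 + \left(1 - 5\right)}\right) 129 = \left(-20 + \frac{1}{2 - 4}\right) 129 = \left(-20 + \frac{1}{-2}\right) 129 = \left(-20 - \frac{1}{2}\right) 129 = \left(- \frac{41}{2}\right) 129 = - \frac{5289}{2}$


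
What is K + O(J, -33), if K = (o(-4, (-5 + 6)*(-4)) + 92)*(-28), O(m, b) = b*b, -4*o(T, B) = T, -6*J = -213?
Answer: -1515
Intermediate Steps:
J = 71/2 (J = -⅙*(-213) = 71/2 ≈ 35.500)
o(T, B) = -T/4
O(m, b) = b²
K = -2604 (K = (-¼*(-4) + 92)*(-28) = (1 + 92)*(-28) = 93*(-28) = -2604)
K + O(J, -33) = -2604 + (-33)² = -2604 + 1089 = -1515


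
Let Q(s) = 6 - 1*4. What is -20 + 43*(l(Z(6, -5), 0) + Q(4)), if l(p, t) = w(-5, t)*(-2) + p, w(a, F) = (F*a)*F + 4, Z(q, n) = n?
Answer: -493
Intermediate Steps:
w(a, F) = 4 + a*F**2 (w(a, F) = a*F**2 + 4 = 4 + a*F**2)
l(p, t) = -8 + p + 10*t**2 (l(p, t) = (4 - 5*t**2)*(-2) + p = (-8 + 10*t**2) + p = -8 + p + 10*t**2)
Q(s) = 2 (Q(s) = 6 - 4 = 2)
-20 + 43*(l(Z(6, -5), 0) + Q(4)) = -20 + 43*((-8 - 5 + 10*0**2) + 2) = -20 + 43*((-8 - 5 + 10*0) + 2) = -20 + 43*((-8 - 5 + 0) + 2) = -20 + 43*(-13 + 2) = -20 + 43*(-11) = -20 - 473 = -493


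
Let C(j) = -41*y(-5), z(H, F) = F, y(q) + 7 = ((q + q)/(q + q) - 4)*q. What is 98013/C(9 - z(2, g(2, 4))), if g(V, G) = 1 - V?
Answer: -98013/328 ≈ -298.82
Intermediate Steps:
y(q) = -7 - 3*q (y(q) = -7 + ((q + q)/(q + q) - 4)*q = -7 + ((2*q)/((2*q)) - 4)*q = -7 + ((2*q)*(1/(2*q)) - 4)*q = -7 + (1 - 4)*q = -7 - 3*q)
C(j) = -328 (C(j) = -41*(-7 - 3*(-5)) = -41*(-7 + 15) = -41*8 = -328)
98013/C(9 - z(2, g(2, 4))) = 98013/(-328) = 98013*(-1/328) = -98013/328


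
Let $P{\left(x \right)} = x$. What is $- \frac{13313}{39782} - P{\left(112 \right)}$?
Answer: $- \frac{4468897}{39782} \approx -112.33$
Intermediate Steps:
$- \frac{13313}{39782} - P{\left(112 \right)} = - \frac{13313}{39782} - 112 = - \frac{4468897}{39782}$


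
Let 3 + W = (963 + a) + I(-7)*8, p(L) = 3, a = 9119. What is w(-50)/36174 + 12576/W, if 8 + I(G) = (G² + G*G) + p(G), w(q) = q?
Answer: 227191537/195755601 ≈ 1.1606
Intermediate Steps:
I(G) = -5 + 2*G² (I(G) = -8 + ((G² + G*G) + 3) = -8 + ((G² + G²) + 3) = -8 + (2*G² + 3) = -8 + (3 + 2*G²) = -5 + 2*G²)
W = 10823 (W = -3 + ((963 + 9119) + (-5 + 2*(-7)²)*8) = -3 + (10082 + (-5 + 2*49)*8) = -3 + (10082 + (-5 + 98)*8) = -3 + (10082 + 93*8) = -3 + (10082 + 744) = -3 + 10826 = 10823)
w(-50)/36174 + 12576/W = -50/36174 + 12576/10823 = -50*1/36174 + 12576*(1/10823) = -25/18087 + 12576/10823 = 227191537/195755601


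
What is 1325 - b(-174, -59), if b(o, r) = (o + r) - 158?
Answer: 1716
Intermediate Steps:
b(o, r) = -158 + o + r
1325 - b(-174, -59) = 1325 - (-158 - 174 - 59) = 1325 - 1*(-391) = 1325 + 391 = 1716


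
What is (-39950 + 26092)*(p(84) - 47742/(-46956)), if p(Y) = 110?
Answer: -463079461/301 ≈ -1.5385e+6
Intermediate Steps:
(-39950 + 26092)*(p(84) - 47742/(-46956)) = (-39950 + 26092)*(110 - 47742/(-46956)) = -13858*(110 - 47742*(-1/46956)) = -13858*(110 + 7957/7826) = -13858*868817/7826 = -463079461/301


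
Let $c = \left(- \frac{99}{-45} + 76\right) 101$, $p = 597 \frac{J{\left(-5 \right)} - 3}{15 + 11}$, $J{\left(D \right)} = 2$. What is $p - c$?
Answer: $- \frac{1029751}{130} \approx -7921.2$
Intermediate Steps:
$p = - \frac{597}{26}$ ($p = 597 \frac{2 - 3}{15 + 11} = 597 \left(- \frac{1}{26}\right) = - \frac{597}{26} \approx -22.962$)
$c = \frac{39491}{5}$ ($c = \left(\left(-99\right) \left(- \frac{1}{45}\right) + 76\right) 101 = \left(\frac{11}{5} + 76\right) 101 = \frac{391}{5} \cdot 101 = \frac{39491}{5} \approx 7898.2$)
$p - c = - \frac{597}{26} - \frac{39491}{5} = - \frac{1029751}{130}$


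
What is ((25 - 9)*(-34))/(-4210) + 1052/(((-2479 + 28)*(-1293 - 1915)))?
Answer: 535224559/4137802710 ≈ 0.12935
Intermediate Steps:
((25 - 9)*(-34))/(-4210) + 1052/(((-2479 + 28)*(-1293 - 1915))) = (16*(-34))*(-1/4210) + 1052/((-2451*(-3208))) = -544*(-1/4210) + 1052/7862808 = 272/2105 + 1052*(1/7862808) = 272/2105 + 263/1965702 = 535224559/4137802710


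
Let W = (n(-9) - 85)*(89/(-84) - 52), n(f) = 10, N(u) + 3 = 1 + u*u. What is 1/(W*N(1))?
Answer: -28/111425 ≈ -0.00025129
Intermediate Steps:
N(u) = -2 + u**2 (N(u) = -3 + (1 + u*u) = -3 + (1 + u**2) = -2 + u**2)
W = 111425/28 (W = (10 - 85)*(89/(-84) - 52) = -75*(89*(-1/84) - 52) = -75*(-89/84 - 52) = -75*(-4457/84) = 111425/28 ≈ 3979.5)
1/(W*N(1)) = 1/(111425*(-2 + 1**2)/28) = 1/(111425*(-2 + 1)/28) = 1/((111425/28)*(-1)) = 1/(-111425/28) = -28/111425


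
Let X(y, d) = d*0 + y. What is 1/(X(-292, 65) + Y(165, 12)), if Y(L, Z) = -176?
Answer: -1/468 ≈ -0.0021368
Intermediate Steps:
X(y, d) = y (X(y, d) = 0 + y = y)
1/(X(-292, 65) + Y(165, 12)) = 1/(-292 - 176) = 1/(-468) = -1/468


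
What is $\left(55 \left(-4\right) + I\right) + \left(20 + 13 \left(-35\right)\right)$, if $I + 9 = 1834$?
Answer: $1170$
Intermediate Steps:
$I = 1825$ ($I = -9 + 1834 = 1825$)
$\left(55 \left(-4\right) + I\right) + \left(20 + 13 \left(-35\right)\right) = \left(55 \left(-4\right) + 1825\right) + \left(20 + 13 \left(-35\right)\right) = \left(-220 + 1825\right) + \left(20 - 455\right) = 1605 - 435 = 1170$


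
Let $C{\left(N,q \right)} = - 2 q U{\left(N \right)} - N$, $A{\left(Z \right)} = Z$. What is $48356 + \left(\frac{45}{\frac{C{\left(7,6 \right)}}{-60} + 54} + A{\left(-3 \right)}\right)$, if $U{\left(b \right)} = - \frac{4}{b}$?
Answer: $\frac{1096713293}{22681} \approx 48354.0$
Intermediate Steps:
$C{\left(N,q \right)} = - N + \frac{8 q}{N}$ ($C{\left(N,q \right)} = - 2 q \left(- \frac{4}{N}\right) - N = \frac{8 q}{N} - N = - N + \frac{8 q}{N}$)
$48356 + \left(\frac{45}{\frac{C{\left(7,6 \right)}}{-60} + 54} + A{\left(-3 \right)}\right) = 48356 - \left(3 - \frac{45}{\frac{\left(-1\right) 7 + 8 \cdot 6 \cdot \frac{1}{7}}{-60} + 54}\right) = 48356 - \left(3 - \frac{45}{\left(-7 + 8 \cdot 6 \cdot \frac{1}{7}\right) \left(- \frac{1}{60}\right) + 54}\right) = 48356 - \left(3 - \frac{45}{\left(-7 + \frac{48}{7}\right) \left(- \frac{1}{60}\right) + 54}\right) = 48356 - \left(3 - \frac{45}{\left(- \frac{1}{7}\right) \left(- \frac{1}{60}\right) + 54}\right) = 48356 - \left(3 - \frac{45}{\frac{1}{420} + 54}\right) = 48356 - \left(3 - \frac{45}{\frac{22681}{420}}\right) = 48356 + \left(45 \cdot \frac{420}{22681} - 3\right) = 48356 + \left(\frac{18900}{22681} - 3\right) = 48356 - \frac{49143}{22681} = \frac{1096713293}{22681}$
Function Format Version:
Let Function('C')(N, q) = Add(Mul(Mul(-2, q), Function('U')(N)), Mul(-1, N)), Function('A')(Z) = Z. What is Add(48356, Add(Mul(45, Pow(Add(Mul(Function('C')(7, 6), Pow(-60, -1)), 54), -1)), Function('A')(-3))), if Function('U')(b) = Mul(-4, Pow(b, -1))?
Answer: Rational(1096713293, 22681) ≈ 48354.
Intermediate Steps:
Function('C')(N, q) = Add(Mul(-1, N), Mul(8, q, Pow(N, -1))) (Function('C')(N, q) = Add(Mul(Mul(-2, q), Mul(-4, Pow(N, -1))), Mul(-1, N)) = Add(Mul(8, q, Pow(N, -1)), Mul(-1, N)) = Add(Mul(-1, N), Mul(8, q, Pow(N, -1))))
Add(48356, Add(Mul(45, Pow(Add(Mul(Function('C')(7, 6), Pow(-60, -1)), 54), -1)), Function('A')(-3))) = Add(48356, Add(Mul(45, Pow(Add(Mul(Add(Mul(-1, 7), Mul(8, 6, Pow(7, -1))), Pow(-60, -1)), 54), -1)), -3)) = Add(48356, Add(Mul(45, Pow(Add(Mul(Add(-7, Mul(8, 6, Rational(1, 7))), Rational(-1, 60)), 54), -1)), -3)) = Add(48356, Add(Mul(45, Pow(Add(Mul(Add(-7, Rational(48, 7)), Rational(-1, 60)), 54), -1)), -3)) = Add(48356, Add(Mul(45, Pow(Add(Mul(Rational(-1, 7), Rational(-1, 60)), 54), -1)), -3)) = Add(48356, Add(Mul(45, Pow(Add(Rational(1, 420), 54), -1)), -3)) = Add(48356, Add(Mul(45, Pow(Rational(22681, 420), -1)), -3)) = Add(48356, Add(Mul(45, Rational(420, 22681)), -3)) = Add(48356, Add(Rational(18900, 22681), -3)) = Add(48356, Rational(-49143, 22681)) = Rational(1096713293, 22681)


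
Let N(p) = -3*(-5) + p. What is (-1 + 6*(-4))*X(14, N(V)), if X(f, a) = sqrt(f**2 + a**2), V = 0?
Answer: -25*sqrt(421) ≈ -512.96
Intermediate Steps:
N(p) = 15 + p
X(f, a) = sqrt(a**2 + f**2)
(-1 + 6*(-4))*X(14, N(V)) = (-1 + 6*(-4))*sqrt((15 + 0)**2 + 14**2) = (-1 - 24)*sqrt(15**2 + 196) = -25*sqrt(225 + 196) = -25*sqrt(421)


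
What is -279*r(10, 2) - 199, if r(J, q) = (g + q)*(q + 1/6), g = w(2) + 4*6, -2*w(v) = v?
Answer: -30623/2 ≈ -15312.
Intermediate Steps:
w(v) = -v/2
g = 23 (g = -½*2 + 4*6 = -1 + 24 = 23)
r(J, q) = (23 + q)*(⅙ + q) (r(J, q) = (23 + q)*(q + 1/6) = (23 + q)*(q + ⅙) = (23 + q)*(⅙ + q))
-279*r(10, 2) - 199 = -279*(23/6 + 2² + (139/6)*2) - 199 = -279*(23/6 + 4 + 139/3) - 199 = -279*325/6 - 199 = -30225/2 - 199 = -30623/2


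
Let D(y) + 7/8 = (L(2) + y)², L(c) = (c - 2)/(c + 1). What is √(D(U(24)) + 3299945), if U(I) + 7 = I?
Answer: √52803730/4 ≈ 1816.7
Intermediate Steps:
L(c) = (-2 + c)/(1 + c)
U(I) = -7 + I
D(y) = -7/8 + y² (D(y) = -7/8 + ((-2 + 2)/(1 + 2) + y)² = -7/8 + (0/3 + y)² = -7/8 + ((⅓)*0 + y)² = -7/8 + (0 + y)² = -7/8 + y²)
√(D(U(24)) + 3299945) = √((-7/8 + (-7 + 24)²) + 3299945) = √((-7/8 + 17²) + 3299945) = √((-7/8 + 289) + 3299945) = √(2305/8 + 3299945) = √(26401865/8) = √52803730/4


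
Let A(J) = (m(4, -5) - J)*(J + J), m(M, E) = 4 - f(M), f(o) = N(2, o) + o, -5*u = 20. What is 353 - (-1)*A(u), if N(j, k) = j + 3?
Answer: 361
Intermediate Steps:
u = -4 (u = -⅕*20 = -4)
N(j, k) = 3 + j
f(o) = 5 + o (f(o) = (3 + 2) + o = 5 + o)
m(M, E) = -1 - M (m(M, E) = 4 - (5 + M) = 4 + (-5 - M) = -1 - M)
A(J) = 2*J*(-5 - J) (A(J) = ((-1 - 1*4) - J)*(J + J) = ((-1 - 4) - J)*(2*J) = (-5 - J)*(2*J) = 2*J*(-5 - J))
353 - (-1)*A(u) = 353 - (-1)*(-2*(-4)*(5 - 4)) = 353 - (-1)*(-2*(-4)*1) = 353 - (-1)*8 = 353 - 1*(-8) = 353 + 8 = 361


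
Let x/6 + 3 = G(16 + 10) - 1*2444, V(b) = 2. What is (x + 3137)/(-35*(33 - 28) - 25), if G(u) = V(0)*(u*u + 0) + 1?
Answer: 3427/200 ≈ 17.135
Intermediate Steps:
G(u) = 1 + 2*u**2 (G(u) = 2*(u*u + 0) + 1 = 2*(u**2 + 0) + 1 = 2*u**2 + 1 = 1 + 2*u**2)
x = -6564 (x = -18 + 6*((1 + 2*(16 + 10)**2) - 1*2444) = -18 + 6*((1 + 2*26**2) - 2444) = -18 + 6*((1 + 2*676) - 2444) = -18 + 6*((1 + 1352) - 2444) = -18 + 6*(1353 - 2444) = -18 + 6*(-1091) = -18 - 6546 = -6564)
(x + 3137)/(-35*(33 - 28) - 25) = (-6564 + 3137)/(-35*(33 - 28) - 25) = -3427/(-35*5 - 25) = -3427/(-175 - 25) = -3427/(-200) = -3427*(-1/200) = 3427/200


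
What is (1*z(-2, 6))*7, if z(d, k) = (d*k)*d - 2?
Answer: 154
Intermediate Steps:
z(d, k) = -2 + k*d² (z(d, k) = k*d² - 2 = -2 + k*d²)
(1*z(-2, 6))*7 = (1*(-2 + 6*(-2)²))*7 = (1*(-2 + 6*4))*7 = (1*(-2 + 24))*7 = (1*22)*7 = 22*7 = 154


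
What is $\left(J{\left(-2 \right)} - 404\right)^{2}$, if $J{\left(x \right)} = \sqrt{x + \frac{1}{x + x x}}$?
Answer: $\frac{\left(808 - i \sqrt{6}\right)^{2}}{4} \approx 1.6321 \cdot 10^{5} - 989.59 i$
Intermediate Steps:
$J{\left(x \right)} = \sqrt{x + \frac{1}{x + x^{2}}}$
$\left(J{\left(-2 \right)} - 404\right)^{2} = \left(\sqrt{\frac{1 + \left(-2\right)^{2} \left(1 - 2\right)}{\left(-2\right) \left(1 - 2\right)}} - 404\right)^{2} = \left(\sqrt{- \frac{1 + 4 \left(-1\right)}{2 \left(-1\right)}} - 404\right)^{2} = \left(\sqrt{\left(- \frac{1}{2}\right) \left(-1\right) \left(1 - 4\right)} - 404\right)^{2} = \left(\sqrt{\left(- \frac{1}{2}\right) \left(-1\right) \left(-3\right)} - 404\right)^{2} = \left(\sqrt{- \frac{3}{2}} - 404\right)^{2} = \left(\frac{i \sqrt{6}}{2} - 404\right)^{2} = \left(-404 + \frac{i \sqrt{6}}{2}\right)^{2}$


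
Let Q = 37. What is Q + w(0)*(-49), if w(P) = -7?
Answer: 380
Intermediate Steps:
Q + w(0)*(-49) = 37 - 7*(-49) = 37 + 343 = 380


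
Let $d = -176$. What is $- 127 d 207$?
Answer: $4626864$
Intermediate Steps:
$- 127 d 207 = \left(-127\right) \left(-176\right) 207 = 22352 \cdot 207 = 4626864$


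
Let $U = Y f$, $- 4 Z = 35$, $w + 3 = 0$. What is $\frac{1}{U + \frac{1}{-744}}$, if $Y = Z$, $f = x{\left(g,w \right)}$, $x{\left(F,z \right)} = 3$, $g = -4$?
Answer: $- \frac{744}{19531} \approx -0.038093$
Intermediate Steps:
$w = -3$ ($w = -3 + 0 = -3$)
$f = 3$
$Z = - \frac{35}{4}$ ($Z = \left(- \frac{1}{4}\right) 35 = - \frac{35}{4} \approx -8.75$)
$Y = - \frac{35}{4} \approx -8.75$
$U = - \frac{105}{4}$ ($U = \left(- \frac{35}{4}\right) 3 = - \frac{105}{4} \approx -26.25$)
$\frac{1}{U + \frac{1}{-744}} = \frac{1}{- \frac{105}{4} + \frac{1}{-744}} = \frac{1}{- \frac{105}{4} - \frac{1}{744}} = \frac{1}{- \frac{19531}{744}} = - \frac{744}{19531}$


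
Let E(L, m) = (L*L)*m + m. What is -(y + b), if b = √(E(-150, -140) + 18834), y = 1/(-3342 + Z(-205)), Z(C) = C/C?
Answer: 1/3341 - I*√3131306 ≈ 0.00029931 - 1769.5*I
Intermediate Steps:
Z(C) = 1
y = -1/3341 (y = 1/(-3342 + 1) = 1/(-3341) = -1/3341 ≈ -0.00029931)
E(L, m) = m + m*L² (E(L, m) = L²*m + m = m*L² + m = m + m*L²)
b = I*√3131306 (b = √(-140*(1 + (-150)²) + 18834) = √(-140*(1 + 22500) + 18834) = √(-140*22501 + 18834) = √(-3150140 + 18834) = √(-3131306) = I*√3131306 ≈ 1769.5*I)
-(y + b) = -(-1/3341 + I*√3131306) = 1/3341 - I*√3131306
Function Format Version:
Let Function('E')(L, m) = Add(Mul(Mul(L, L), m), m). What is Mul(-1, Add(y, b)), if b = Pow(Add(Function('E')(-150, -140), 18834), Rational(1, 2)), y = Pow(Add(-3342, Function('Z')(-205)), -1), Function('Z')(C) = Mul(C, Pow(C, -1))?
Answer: Add(Rational(1, 3341), Mul(-1, I, Pow(3131306, Rational(1, 2)))) ≈ Add(0.00029931, Mul(-1769.5, I))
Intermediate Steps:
Function('Z')(C) = 1
y = Rational(-1, 3341) (y = Pow(Add(-3342, 1), -1) = Pow(-3341, -1) = Rational(-1, 3341) ≈ -0.00029931)
Function('E')(L, m) = Add(m, Mul(m, Pow(L, 2))) (Function('E')(L, m) = Add(Mul(Pow(L, 2), m), m) = Add(Mul(m, Pow(L, 2)), m) = Add(m, Mul(m, Pow(L, 2))))
b = Mul(I, Pow(3131306, Rational(1, 2))) (b = Pow(Add(Mul(-140, Add(1, Pow(-150, 2))), 18834), Rational(1, 2)) = Pow(Add(Mul(-140, Add(1, 22500)), 18834), Rational(1, 2)) = Pow(Add(Mul(-140, 22501), 18834), Rational(1, 2)) = Pow(Add(-3150140, 18834), Rational(1, 2)) = Pow(-3131306, Rational(1, 2)) = Mul(I, Pow(3131306, Rational(1, 2))) ≈ Mul(1769.5, I))
Mul(-1, Add(y, b)) = Mul(-1, Add(Rational(-1, 3341), Mul(I, Pow(3131306, Rational(1, 2))))) = Add(Rational(1, 3341), Mul(-1, I, Pow(3131306, Rational(1, 2))))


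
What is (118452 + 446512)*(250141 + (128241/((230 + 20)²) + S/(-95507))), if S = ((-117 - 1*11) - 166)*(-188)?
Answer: 210893621167994882567/1492296875 ≈ 1.4132e+11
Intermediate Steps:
S = 55272 (S = ((-117 - 11) - 166)*(-188) = (-128 - 166)*(-188) = -294*(-188) = 55272)
(118452 + 446512)*(250141 + (128241/((230 + 20)²) + S/(-95507))) = (118452 + 446512)*(250141 + (128241/((230 + 20)²) + 55272/(-95507))) = 564964*(250141 + (128241/(250²) + 55272*(-1/95507))) = 564964*(250141 + (128241/62500 - 55272/95507)) = 564964*(250141 + 8793413187/5969187500) = 564964*(1493147323850687/5969187500) = 210893621167994882567/1492296875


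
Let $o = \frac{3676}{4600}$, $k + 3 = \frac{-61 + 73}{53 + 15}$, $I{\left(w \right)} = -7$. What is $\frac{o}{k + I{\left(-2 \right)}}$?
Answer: $- \frac{15623}{192050} \approx -0.081349$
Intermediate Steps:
$k = - \frac{48}{17}$ ($k = -3 + \frac{-61 + 73}{53 + 15} = -3 + \frac{12}{68} = -3 + 12 \cdot \frac{1}{68} = -3 + \frac{3}{17} = - \frac{48}{17} \approx -2.8235$)
$o = \frac{919}{1150}$ ($o = 3676 \cdot \frac{1}{4600} = \frac{919}{1150} \approx 0.79913$)
$\frac{o}{k + I{\left(-2 \right)}} = \frac{919}{1150 \left(- \frac{48}{17} - 7\right)} = \frac{919}{1150 \left(- \frac{167}{17}\right)} = \frac{919}{1150} \left(- \frac{17}{167}\right) = - \frac{15623}{192050}$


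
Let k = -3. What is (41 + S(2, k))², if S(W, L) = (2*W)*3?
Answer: 2809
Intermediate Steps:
S(W, L) = 6*W
(41 + S(2, k))² = (41 + 6*2)² = (41 + 12)² = 53² = 2809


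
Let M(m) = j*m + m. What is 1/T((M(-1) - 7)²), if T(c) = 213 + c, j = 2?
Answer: 1/313 ≈ 0.0031949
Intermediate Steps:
M(m) = 3*m (M(m) = 2*m + m = 3*m)
1/T((M(-1) - 7)²) = 1/(213 + (3*(-1) - 7)²) = 1/(213 + (-3 - 7)²) = 1/(213 + (-10)²) = 1/(213 + 100) = 1/313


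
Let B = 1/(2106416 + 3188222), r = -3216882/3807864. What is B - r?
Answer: 1419352457215/1680105119436 ≈ 0.84480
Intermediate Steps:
r = -536147/634644 (r = -3216882*1/3807864 = -536147/634644 ≈ -0.84480)
B = 1/5294638 ≈ 1.8887e-7
B - r = 1/5294638 - 1*(-536147/634644) = 1/5294638 + 536147/634644 = 1419352457215/1680105119436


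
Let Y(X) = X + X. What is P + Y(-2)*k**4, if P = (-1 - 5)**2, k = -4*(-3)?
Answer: -82908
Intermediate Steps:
k = 12
Y(X) = 2*X
P = 36 (P = (-6)**2 = 36)
P + Y(-2)*k**4 = 36 + (2*(-2))*12**4 = 36 - 4*20736 = 36 - 82944 = -82908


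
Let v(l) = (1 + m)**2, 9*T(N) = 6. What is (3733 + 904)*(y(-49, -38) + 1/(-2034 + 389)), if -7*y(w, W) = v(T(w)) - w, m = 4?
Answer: -80642067/1645 ≈ -49023.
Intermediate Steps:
T(N) = 2/3 (T(N) = (1/9)*6 = 2/3)
v(l) = 25 (v(l) = (1 + 4)**2 = 5**2 = 25)
y(w, W) = -25/7 + w/7 (y(w, W) = -(25 - w)/7 = -25/7 + w/7)
(3733 + 904)*(y(-49, -38) + 1/(-2034 + 389)) = (3733 + 904)*((-25/7 + (1/7)*(-49)) + 1/(-2034 + 389)) = 4637*((-25/7 - 7) + 1/(-1645)) = 4637*(-74/7 - 1/1645) = 4637*(-17391/1645) = -80642067/1645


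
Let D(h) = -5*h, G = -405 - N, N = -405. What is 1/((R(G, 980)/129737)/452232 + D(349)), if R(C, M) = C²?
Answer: -1/1745 ≈ -0.00057307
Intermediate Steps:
G = 0 (G = -405 - 1*(-405) = -405 + 405 = 0)
1/((R(G, 980)/129737)/452232 + D(349)) = 1/((0²/129737)/452232 - 5*349) = 1/((0*(1/129737))*(1/452232) - 1745) = 1/(0*(1/452232) - 1745) = 1/(0 - 1745) = 1/(-1745) = -1/1745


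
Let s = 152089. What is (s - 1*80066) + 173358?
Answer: 245381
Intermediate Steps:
(s - 1*80066) + 173358 = (152089 - 1*80066) + 173358 = (152089 - 80066) + 173358 = 72023 + 173358 = 245381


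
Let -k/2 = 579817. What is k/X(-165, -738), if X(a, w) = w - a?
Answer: 1159634/573 ≈ 2023.8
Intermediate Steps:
k = -1159634 (k = -2*579817 = -1159634)
k/X(-165, -738) = -1159634/(-738 - 1*(-165)) = -1159634/(-738 + 165) = -1159634/(-573) = -1159634*(-1/573) = 1159634/573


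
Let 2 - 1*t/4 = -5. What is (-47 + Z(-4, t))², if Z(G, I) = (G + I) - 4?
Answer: 729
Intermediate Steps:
t = 28 (t = 8 - 4*(-5) = 8 + 20 = 28)
Z(G, I) = -4 + G + I
(-47 + Z(-4, t))² = (-47 + (-4 - 4 + 28))² = (-47 + 20)² = (-27)² = 729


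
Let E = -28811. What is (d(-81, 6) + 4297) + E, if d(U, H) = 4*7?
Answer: -24486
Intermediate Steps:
d(U, H) = 28
(d(-81, 6) + 4297) + E = (28 + 4297) - 28811 = 4325 - 28811 = -24486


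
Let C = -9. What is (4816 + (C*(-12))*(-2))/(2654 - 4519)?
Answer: -920/373 ≈ -2.4665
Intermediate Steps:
(4816 + (C*(-12))*(-2))/(2654 - 4519) = (4816 - 9*(-12)*(-2))/(2654 - 4519) = (4816 + 108*(-2))/(-1865) = (4816 - 216)*(-1/1865) = 4600*(-1/1865) = -920/373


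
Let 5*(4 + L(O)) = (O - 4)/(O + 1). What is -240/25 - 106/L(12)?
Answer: 11177/630 ≈ 17.741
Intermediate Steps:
L(O) = -4 + (-4 + O)/(5*(1 + O)) (L(O) = -4 + ((O - 4)/(O + 1))/5 = -4 + ((-4 + O)/(1 + O))/5 = -4 + (-4 + O)/(5*(1 + O)))
-240/25 - 106/L(12) = -240/25 - 106*5*(1 + 12)/(-24 - 19*12) = -240*1/25 - 106*65/(-24 - 228) = -48/5 - 106/((⅕)*(1/13)*(-252)) = -48/5 - 106/(-252/65) = -48/5 - 106*(-65/252) = -48/5 + 3445/126 = 11177/630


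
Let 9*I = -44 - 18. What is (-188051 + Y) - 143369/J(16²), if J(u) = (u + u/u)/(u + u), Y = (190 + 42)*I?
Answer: -1099303003/2313 ≈ -4.7527e+5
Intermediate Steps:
I = -62/9 (I = (-44 - 18)/9 = (⅑)*(-62) = -62/9 ≈ -6.8889)
Y = -14384/9 (Y = (190 + 42)*(-62/9) = 232*(-62/9) = -14384/9 ≈ -1598.2)
J(u) = (1 + u)/(2*u) (J(u) = (u + 1)/((2*u)) = (1 + u)*(1/(2*u)) = (1 + u)/(2*u))
(-188051 + Y) - 143369/J(16²) = (-188051 - 14384/9) - 143369*512/(1 + 16²) = -1706843/9 - 143369*512/(1 + 256) = -1706843/9 - 143369/((½)*(1/256)*257) = -1706843/9 - 143369/257/512 = -1706843/9 - 143369*512/257 = -1706843/9 - 73404928/257 = -1099303003/2313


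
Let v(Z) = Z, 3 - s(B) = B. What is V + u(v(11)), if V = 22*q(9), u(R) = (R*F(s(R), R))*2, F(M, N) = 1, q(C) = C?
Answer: 220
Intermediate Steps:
s(B) = 3 - B
u(R) = 2*R (u(R) = (R*1)*2 = R*2 = 2*R)
V = 198 (V = 22*9 = 198)
V + u(v(11)) = 198 + 2*11 = 198 + 22 = 220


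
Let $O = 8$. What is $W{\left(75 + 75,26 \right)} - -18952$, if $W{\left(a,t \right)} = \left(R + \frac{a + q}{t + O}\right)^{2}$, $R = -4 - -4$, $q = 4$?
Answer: $\frac{5483057}{289} \approx 18973.0$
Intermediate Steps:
$R = 0$ ($R = -4 + 4 = 0$)
$W{\left(a,t \right)} = \frac{\left(4 + a\right)^{2}}{\left(8 + t\right)^{2}}$ ($W{\left(a,t \right)} = \left(0 + \frac{a + 4}{t + 8}\right)^{2} = \left(0 + \frac{4 + a}{8 + t}\right)^{2} = \left(\frac{4 + a}{8 + t}\right)^{2} = \frac{\left(4 + a\right)^{2}}{\left(8 + t\right)^{2}}$)
$W{\left(75 + 75,26 \right)} - -18952 = \frac{\left(4 + \left(75 + 75\right)\right)^{2}}{\left(8 + 26\right)^{2}} - -18952 = \frac{\left(4 + 150\right)^{2}}{1156} + 18952 = 154^{2} \cdot \frac{1}{1156} + 18952 = 23716 \cdot \frac{1}{1156} + 18952 = \frac{5929}{289} + 18952 = \frac{5483057}{289}$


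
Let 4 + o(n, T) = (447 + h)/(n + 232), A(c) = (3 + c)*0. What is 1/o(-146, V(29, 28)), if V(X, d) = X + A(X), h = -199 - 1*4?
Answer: -43/50 ≈ -0.86000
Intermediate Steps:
h = -203 (h = -199 - 4 = -203)
A(c) = 0
V(X, d) = X (V(X, d) = X + 0 = X)
o(n, T) = -4 + 244/(232 + n) (o(n, T) = -4 + (447 - 203)/(n + 232) = -4 + 244/(232 + n))
1/o(-146, V(29, 28)) = 1/(4*(-171 - 1*(-146))/(232 - 146)) = 1/(4*(-171 + 146)/86) = 1/(4*(1/86)*(-25)) = 1/(-50/43) = -43/50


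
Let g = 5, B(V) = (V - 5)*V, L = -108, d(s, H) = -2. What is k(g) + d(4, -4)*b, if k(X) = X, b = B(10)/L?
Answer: 160/27 ≈ 5.9259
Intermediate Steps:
B(V) = V*(-5 + V) (B(V) = (-5 + V)*V = V*(-5 + V))
b = -25/54 (b = (10*(-5 + 10))/(-108) = (10*5)*(-1/108) = 50*(-1/108) = -25/54 ≈ -0.46296)
k(g) + d(4, -4)*b = 5 - 2*(-25/54) = 5 + 25/27 = 160/27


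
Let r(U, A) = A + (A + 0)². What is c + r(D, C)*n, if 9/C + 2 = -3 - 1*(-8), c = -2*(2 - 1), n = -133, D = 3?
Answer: -1598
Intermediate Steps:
c = -2 (c = -2*1 = -2)
C = 3 (C = 9/(-2 + (-3 - 1*(-8))) = 9/(-2 + (-3 + 8)) = 9/(-2 + 5) = 9/3 = 9*(⅓) = 3)
r(U, A) = A + A²
c + r(D, C)*n = -2 + (3*(1 + 3))*(-133) = -2 + (3*4)*(-133) = -2 + 12*(-133) = -2 - 1596 = -1598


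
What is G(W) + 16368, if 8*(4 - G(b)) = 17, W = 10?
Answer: 130959/8 ≈ 16370.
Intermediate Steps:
G(b) = 15/8 (G(b) = 4 - ⅛*17 = 4 - 17/8 = 15/8)
G(W) + 16368 = 15/8 + 16368 = 130959/8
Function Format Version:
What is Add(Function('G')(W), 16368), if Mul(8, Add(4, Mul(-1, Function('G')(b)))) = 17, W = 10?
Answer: Rational(130959, 8) ≈ 16370.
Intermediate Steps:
Function('G')(b) = Rational(15, 8) (Function('G')(b) = Add(4, Mul(Rational(-1, 8), 17)) = Add(4, Rational(-17, 8)) = Rational(15, 8))
Add(Function('G')(W), 16368) = Add(Rational(15, 8), 16368) = Rational(130959, 8)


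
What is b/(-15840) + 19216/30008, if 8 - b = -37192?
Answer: -38443/22506 ≈ -1.7081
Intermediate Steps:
b = 37200 (b = 8 - 1*(-37192) = 8 + 37192 = 37200)
b/(-15840) + 19216/30008 = 37200/(-15840) + 19216/30008 = 37200*(-1/15840) + 19216*(1/30008) = -155/66 + 2402/3751 = -38443/22506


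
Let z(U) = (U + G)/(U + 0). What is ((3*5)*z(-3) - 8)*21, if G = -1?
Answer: 252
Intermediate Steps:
z(U) = (-1 + U)/U (z(U) = (U - 1)/(U + 0) = (-1 + U)/U)
((3*5)*z(-3) - 8)*21 = ((3*5)*((-1 - 3)/(-3)) - 8)*21 = (15*(-⅓*(-4)) - 8)*21 = (15*(4/3) - 8)*21 = (20 - 8)*21 = 12*21 = 252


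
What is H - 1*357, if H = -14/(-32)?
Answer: -5705/16 ≈ -356.56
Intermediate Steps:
H = 7/16 (H = -14*(-1/32) = 7/16 ≈ 0.43750)
H - 1*357 = 7/16 - 1*357 = 7/16 - 357 = -5705/16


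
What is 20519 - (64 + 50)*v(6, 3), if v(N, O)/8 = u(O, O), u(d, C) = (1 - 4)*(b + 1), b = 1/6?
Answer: 23711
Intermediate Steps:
b = ⅙ ≈ 0.16667
u(d, C) = -7/2 (u(d, C) = (1 - 4)*(⅙ + 1) = -3*7/6 = -7/2)
v(N, O) = -28 (v(N, O) = 8*(-7/2) = -28)
20519 - (64 + 50)*v(6, 3) = 20519 - (64 + 50)*(-28) = 20519 - 114*(-28) = 20519 - 1*(-3192) = 20519 + 3192 = 23711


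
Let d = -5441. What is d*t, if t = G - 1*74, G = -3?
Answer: 418957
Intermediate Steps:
t = -77 (t = -3 - 1*74 = -3 - 74 = -77)
d*t = -5441*(-77) = 418957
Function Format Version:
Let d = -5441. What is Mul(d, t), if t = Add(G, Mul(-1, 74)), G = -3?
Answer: 418957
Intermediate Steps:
t = -77 (t = Add(-3, Mul(-1, 74)) = Add(-3, -74) = -77)
Mul(d, t) = Mul(-5441, -77) = 418957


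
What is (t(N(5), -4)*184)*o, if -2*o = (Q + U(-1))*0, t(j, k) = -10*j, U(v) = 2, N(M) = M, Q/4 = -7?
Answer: 0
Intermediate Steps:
Q = -28 (Q = 4*(-7) = -28)
o = 0 (o = -(-28 + 2)*0/2 = -(-13)*0 = -½*0 = 0)
(t(N(5), -4)*184)*o = (-10*5*184)*0 = -50*184*0 = -9200*0 = 0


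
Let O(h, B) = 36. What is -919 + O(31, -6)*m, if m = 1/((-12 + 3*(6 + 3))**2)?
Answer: -22971/25 ≈ -918.84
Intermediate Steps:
m = 1/225 (m = 1/((-12 + 3*9)**2) = 1/((-12 + 27)**2) = 1/(15**2) = 1/225 ≈ 0.0044444)
-919 + O(31, -6)*m = -919 + 36*(1/225) = -919 + 4/25 = -22971/25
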